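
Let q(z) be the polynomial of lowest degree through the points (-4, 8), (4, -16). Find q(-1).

-1

Evaluate each Lagrange basis at z = -1:
L_0(-1) = (-5)/[(-8)] = 5/8
L_1(-1) = (3)/[(8)] = 3/8
Sum: 8·(5/8) + (-16)·(3/8) = -1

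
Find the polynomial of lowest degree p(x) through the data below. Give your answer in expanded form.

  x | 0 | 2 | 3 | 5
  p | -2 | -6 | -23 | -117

p(x) = -x^3 + 2x - 2

Newton's divided differences:
p[0,2] = (-6 - (-2)) / (2 - 0) = -2
p[2,3] = (-23 - (-6)) / (3 - 2) = -17
p[3,5] = (-117 - (-23)) / (5 - 3) = -47
p[0,2,3] = (-17 - (-2)) / (3 - 0) = -5
p[2,3,5] = (-47 - (-17)) / (5 - 2) = -10
p[0,2,3,5] = (-10 - (-5)) / (5 - 0) = -1
p(x) = -2 + (-2)·x + (-5)·x(x - 2) + (-1)·x(x - 2)(x - 3)
Expanding: p(x) = -x^3 + 2x - 2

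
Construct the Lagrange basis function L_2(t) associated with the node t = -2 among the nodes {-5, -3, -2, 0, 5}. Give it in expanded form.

L_2(t) = (t + 5)(t + 3)t(t - 5) / [(3)·(1)·(-2)·(-7)]
       = (t^4 + 3t^3 - 25t^2 - 75t) / (42)

L_2(t) = (1/42)t^4 + (1/14)t^3 - (25/42)t^2 - (25/14)t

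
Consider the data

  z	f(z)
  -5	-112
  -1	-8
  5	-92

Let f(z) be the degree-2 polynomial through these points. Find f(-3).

Evaluate each Lagrange basis at z = -3:
L_0(-3) = (-2)·(-8)/[(-4)·(-10)] = 2/5
L_1(-3) = (2)·(-8)/[(4)·(-6)] = 2/3
L_2(-3) = (2)·(-2)/[(10)·(6)] = -1/15
Sum: (-112)·(2/5) + (-8)·(2/3) + (-92)·(-1/15) = -44

-44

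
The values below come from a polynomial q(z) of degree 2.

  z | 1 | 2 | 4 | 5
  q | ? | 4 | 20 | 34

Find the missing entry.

The 3 known values determine q uniquely (degree ≤ 2).
Evaluate each Lagrange basis at z = 1:
L_0(1) = (-3)·(-4)/[(-2)·(-3)] = 2
L_1(1) = (-1)·(-4)/[(2)·(-1)] = -2
L_2(1) = (-1)·(-3)/[(3)·(1)] = 1
Sum: 4·(2) + 20·(-2) + 34·(1) = 2

2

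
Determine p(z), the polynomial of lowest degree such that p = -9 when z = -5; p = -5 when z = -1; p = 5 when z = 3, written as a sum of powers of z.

p(z) = (3/16)z^2 + (17/8)z - 49/16

L_0(z) = (z + 1)(z - 3) / [32] = (1/32)z^2 - (1/16)z - 3/32
L_1(z) = (z + 5)(z - 3) / [-16] = -(1/16)z^2 - (1/8)z + 15/16
L_2(z) = (z + 5)(z + 1) / [32] = (1/32)z^2 + (3/16)z + 5/32
p(z) = (-9)·L_0 + (-5)·L_1 + 5·L_2
  (-9)·L_0(z) = -(9/32)z^2 + (9/16)z + 27/32
  (-5)·L_1(z) = (5/16)z^2 + (5/8)z - 75/16
  5·L_2(z) = (5/32)z^2 + (15/16)z + 25/32
Adding term by term: (3/16)z^2 + (17/8)z - 49/16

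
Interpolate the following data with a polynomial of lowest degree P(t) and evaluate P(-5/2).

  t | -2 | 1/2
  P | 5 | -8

L_0(-5/2) = (-3)/[(-5/2)] = 6/5
L_1(-5/2) = (-1/2)/[(5/2)] = -1/5
Sum: 5·(6/5) + (-8)·(-1/5) = 38/5

38/5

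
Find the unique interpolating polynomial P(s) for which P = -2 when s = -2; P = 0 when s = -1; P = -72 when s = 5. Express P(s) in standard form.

P(s) = -2s^2 - 4s - 2

L_0(s) = (s + 1)(s - 5) / [7] = (1/7)s^2 - (4/7)s - 5/7
L_1(s) = (s + 2)(s - 5) / [-6] = -(1/6)s^2 + (1/2)s + 5/3
L_2(s) = (s + 2)(s + 1) / [42] = (1/42)s^2 + (1/14)s + 1/21
P(s) = (-2)·L_0 + 0·L_1 + (-72)·L_2
  (-2)·L_0(s) = -(2/7)s^2 + (8/7)s + 10/7
  0·L_1(s) = 0
  (-72)·L_2(s) = -(12/7)s^2 - (36/7)s - 24/7
Adding term by term: -2s^2 - 4s - 2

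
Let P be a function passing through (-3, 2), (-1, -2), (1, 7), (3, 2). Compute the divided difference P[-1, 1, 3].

P[-1,1] = (7 - (-2)) / (1 - (-1)) = 9/2
P[1,3] = (2 - 7) / (3 - 1) = -5/2
P[-1,1,3] = (-5/2 - 9/2) / (3 - (-1)) = -7/4

-7/4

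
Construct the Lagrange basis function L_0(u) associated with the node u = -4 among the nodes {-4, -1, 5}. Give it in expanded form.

L_0(u) = (1/27)u^2 - (4/27)u - 5/27

L_0(u) = (u + 1)(u - 5) / [(-3)·(-9)]
       = (u^2 - 4u - 5) / (27)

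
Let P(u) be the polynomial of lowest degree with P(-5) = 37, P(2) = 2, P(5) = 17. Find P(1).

1

Using Newton's divided-difference form:
P[-5,2] = (2 - 37) / (2 - (-5)) = -5
P[2,5] = (17 - 2) / (5 - 2) = 5
P[-5,2,5] = (5 - (-5)) / (5 - (-5)) = 1
P(1) = 37 + (-5)·(6) + 1·(6)·(-1) = 1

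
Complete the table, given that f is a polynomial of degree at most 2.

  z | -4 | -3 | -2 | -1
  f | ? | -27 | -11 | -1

-49

The 3 known values determine f uniquely (degree ≤ 2).
Evaluate each Lagrange basis at z = -4:
L_0(-4) = (-2)·(-3)/[(-1)·(-2)] = 3
L_1(-4) = (-1)·(-3)/[(1)·(-1)] = -3
L_2(-4) = (-1)·(-2)/[(2)·(1)] = 1
Sum: (-27)·(3) + (-11)·(-3) + (-1)·(1) = -49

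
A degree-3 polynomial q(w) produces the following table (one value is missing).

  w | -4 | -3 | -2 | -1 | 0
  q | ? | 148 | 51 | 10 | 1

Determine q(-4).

The 4 known values determine q uniquely (degree ≤ 3).
L_0(-4) = (-2)·(-3)·(-4)/[(-1)·(-2)·(-3)] = 4
L_1(-4) = (-1)·(-3)·(-4)/[(1)·(-1)·(-2)] = -6
L_2(-4) = (-1)·(-2)·(-4)/[(2)·(1)·(-1)] = 4
L_3(-4) = (-1)·(-2)·(-3)/[(3)·(2)·(1)] = -1
Sum: 148·(4) + 51·(-6) + 10·(4) + 1·(-1) = 325

325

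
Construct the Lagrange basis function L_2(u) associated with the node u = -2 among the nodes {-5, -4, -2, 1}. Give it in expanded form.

L_2(u) = -(1/18)u^3 - (4/9)u^2 - (11/18)u + 10/9

L_2(u) = (u + 5)(u + 4)(u - 1) / [(3)·(2)·(-3)]
       = (u^3 + 8u^2 + 11u - 20) / (-18)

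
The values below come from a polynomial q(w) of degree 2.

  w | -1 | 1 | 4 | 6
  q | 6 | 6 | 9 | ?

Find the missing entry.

13

The 3 known values determine q uniquely (degree ≤ 2).
Evaluate each Lagrange basis at w = 6:
L_0(6) = (5)·(2)/[(-2)·(-5)] = 1
L_1(6) = (7)·(2)/[(2)·(-3)] = -7/3
L_2(6) = (7)·(5)/[(5)·(3)] = 7/3
Sum: 6·(1) + 6·(-7/3) + 9·(7/3) = 13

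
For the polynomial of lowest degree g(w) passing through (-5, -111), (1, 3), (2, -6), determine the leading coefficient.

-4

Build the Lagrange basis polynomials:
L_0(w) = (w - 1)(w - 2) / [42] = (1/42)w^2 - (1/14)w + 1/21
L_1(w) = (w + 5)(w - 2) / [-6] = -(1/6)w^2 - (1/2)w + 5/3
L_2(w) = (w + 5)(w - 1) / [7] = (1/7)w^2 + (4/7)w - 5/7
g(w) = (-111)·L_0 + 3·L_1 + (-6)·L_2
Only the coefficient of w^2 is needed; take it from each L_i and combine:
(-111)·(1/42) + 3·(-1/6) + (-6)·(1/7) = -4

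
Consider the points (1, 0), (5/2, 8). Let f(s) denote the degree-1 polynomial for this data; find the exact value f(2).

L_0(2) = (-1/2)/[(-3/2)] = 1/3
L_1(2) = (1)/[(3/2)] = 2/3
Sum: 0 + 8·(2/3) = 16/3

16/3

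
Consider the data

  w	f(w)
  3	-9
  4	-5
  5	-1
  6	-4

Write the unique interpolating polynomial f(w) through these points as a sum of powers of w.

f(w) = -(7/6)w^3 + 14w^2 - (305/6)w + 49

Build the Lagrange basis polynomials:
L_0(w) = (w - 4)(w - 5)(w - 6) / [-6] = -(1/6)w^3 + (5/2)w^2 - (37/3)w + 20
L_1(w) = (w - 3)(w - 5)(w - 6) / [2] = (1/2)w^3 - 7w^2 + (63/2)w - 45
L_2(w) = (w - 3)(w - 4)(w - 6) / [-2] = -(1/2)w^3 + (13/2)w^2 - 27w + 36
L_3(w) = (w - 3)(w - 4)(w - 5) / [6] = (1/6)w^3 - 2w^2 + (47/6)w - 10
f(w) = (-9)·L_0 + (-5)·L_1 + (-1)·L_2 + (-4)·L_3
  (-9)·L_0(w) = (3/2)w^3 - (45/2)w^2 + 111w - 180
  (-5)·L_1(w) = -(5/2)w^3 + 35w^2 - (315/2)w + 225
  (-1)·L_2(w) = (1/2)w^3 - (13/2)w^2 + 27w - 36
  (-4)·L_3(w) = -(2/3)w^3 + 8w^2 - (94/3)w + 40
Adding term by term: -(7/6)w^3 + 14w^2 - (305/6)w + 49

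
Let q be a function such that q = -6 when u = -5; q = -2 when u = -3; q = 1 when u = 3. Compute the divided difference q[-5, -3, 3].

-3/16

q[-5,-3] = (-2 - (-6)) / (-3 - (-5)) = 2
q[-3,3] = (1 - (-2)) / (3 - (-3)) = 1/2
q[-5,-3,3] = (1/2 - 2) / (3 - (-5)) = -3/16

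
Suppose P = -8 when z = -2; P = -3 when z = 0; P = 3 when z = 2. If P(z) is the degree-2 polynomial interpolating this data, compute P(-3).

-81/8

Using Newton's divided-difference form:
P[-2,0] = (-3 - (-8)) / (0 - (-2)) = 5/2
P[0,2] = (3 - (-3)) / (2 - 0) = 3
P[-2,0,2] = (3 - 5/2) / (2 - (-2)) = 1/8
P(-3) = -8 + (5/2)·(-1) + (1/8)·(-1)·(-3) = -81/8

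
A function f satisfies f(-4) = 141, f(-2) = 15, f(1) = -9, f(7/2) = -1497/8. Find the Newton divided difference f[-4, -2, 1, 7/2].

f[-4,-2] = (15 - 141) / (-2 - (-4)) = -63
f[-2,1] = (-9 - 15) / (1 - (-2)) = -8
f[1,7/2] = (-1497/8 - (-9)) / (7/2 - 1) = -285/4
f[-4,-2,1] = (-8 - (-63)) / (1 - (-4)) = 11
f[-2,1,7/2] = (-285/4 - (-8)) / (7/2 - (-2)) = -23/2
f[-4,-2,1,7/2] = (-23/2 - 11) / (7/2 - (-4)) = -3

-3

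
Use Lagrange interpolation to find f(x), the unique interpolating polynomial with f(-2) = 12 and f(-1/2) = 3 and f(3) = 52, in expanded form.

f(x) = 4x^2 + 4x + 4

L_0(x) = (x + 1/2)(x - 3) / [15/2] = (2/15)x^2 - (1/3)x - 1/5
L_1(x) = (x + 2)(x - 3) / [-21/4] = -(4/21)x^2 + (4/21)x + 8/7
L_2(x) = (x + 2)(x + 1/2) / [35/2] = (2/35)x^2 + (1/7)x + 2/35
f(x) = 12·L_0 + 3·L_1 + 52·L_2
  12·L_0(x) = (8/5)x^2 - 4x - 12/5
  3·L_1(x) = -(4/7)x^2 + (4/7)x + 24/7
  52·L_2(x) = (104/35)x^2 + (52/7)x + 104/35
Adding term by term: 4x^2 + 4x + 4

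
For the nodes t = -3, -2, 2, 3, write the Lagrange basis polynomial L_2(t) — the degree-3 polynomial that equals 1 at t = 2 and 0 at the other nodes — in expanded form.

L_2(t) = (t + 3)(t + 2)(t - 3) / [(5)·(4)·(-1)]
       = (t^3 + 2t^2 - 9t - 18) / (-20)

L_2(t) = -(1/20)t^3 - (1/10)t^2 + (9/20)t + 9/10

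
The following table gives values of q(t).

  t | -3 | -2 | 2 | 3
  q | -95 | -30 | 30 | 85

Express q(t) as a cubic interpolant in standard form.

L_0(t) = (t + 2)(t - 2)(t - 3) / [-30] = -(1/30)t^3 + (1/10)t^2 + (2/15)t - 2/5
L_1(t) = (t + 3)(t - 2)(t - 3) / [20] = (1/20)t^3 - (1/10)t^2 - (9/20)t + 9/10
L_2(t) = (t + 3)(t + 2)(t - 3) / [-20] = -(1/20)t^3 - (1/10)t^2 + (9/20)t + 9/10
L_3(t) = (t + 3)(t + 2)(t - 2) / [30] = (1/30)t^3 + (1/10)t^2 - (2/15)t - 2/5
q(t) = (-95)·L_0 + (-30)·L_1 + 30·L_2 + 85·L_3
  (-95)·L_0(t) = (19/6)t^3 - (19/2)t^2 - (38/3)t + 38
  (-30)·L_1(t) = -(3/2)t^3 + 3t^2 + (27/2)t - 27
  30·L_2(t) = -(3/2)t^3 - 3t^2 + (27/2)t + 27
  85·L_3(t) = (17/6)t^3 + (17/2)t^2 - (34/3)t - 34
Adding term by term: 3t^3 - t^2 + 3t + 4

q(t) = 3t^3 - t^2 + 3t + 4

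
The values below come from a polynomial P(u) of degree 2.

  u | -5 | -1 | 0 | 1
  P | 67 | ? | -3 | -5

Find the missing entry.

The 3 known values determine P uniquely (degree ≤ 2).
Evaluate each Lagrange basis at u = -1:
L_0(-1) = (-1)·(-2)/[(-5)·(-6)] = 1/15
L_1(-1) = (4)·(-2)/[(5)·(-1)] = 8/5
L_2(-1) = (4)·(-1)/[(6)·(1)] = -2/3
Sum: 67·(1/15) + (-3)·(8/5) + (-5)·(-2/3) = 3

3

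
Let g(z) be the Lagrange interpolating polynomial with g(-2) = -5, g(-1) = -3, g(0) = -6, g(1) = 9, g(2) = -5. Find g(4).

-658

Evaluate each Lagrange basis at z = 4:
L_0(4) = (5)·(4)·(3)·(2)/[(-1)·(-2)·(-3)·(-4)] = 5
L_1(4) = (6)·(4)·(3)·(2)/[(1)·(-1)·(-2)·(-3)] = -24
L_2(4) = (6)·(5)·(3)·(2)/[(2)·(1)·(-1)·(-2)] = 45
L_3(4) = (6)·(5)·(4)·(2)/[(3)·(2)·(1)·(-1)] = -40
L_4(4) = (6)·(5)·(4)·(3)/[(4)·(3)·(2)·(1)] = 15
Sum: (-5)·(5) + (-3)·(-24) + (-6)·(45) + 9·(-40) + (-5)·(15) = -658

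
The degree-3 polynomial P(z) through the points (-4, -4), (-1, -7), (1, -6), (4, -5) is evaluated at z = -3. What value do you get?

Evaluate each Lagrange basis at z = -3:
L_0(-3) = (-2)·(-4)·(-7)/[(-3)·(-5)·(-8)] = 7/15
L_1(-3) = (1)·(-4)·(-7)/[(3)·(-2)·(-5)] = 14/15
L_2(-3) = (1)·(-2)·(-7)/[(5)·(2)·(-3)] = -7/15
L_3(-3) = (1)·(-2)·(-4)/[(8)·(5)·(3)] = 1/15
Sum: (-4)·(7/15) + (-7)·(14/15) + (-6)·(-7/15) + (-5)·(1/15) = -89/15

-89/15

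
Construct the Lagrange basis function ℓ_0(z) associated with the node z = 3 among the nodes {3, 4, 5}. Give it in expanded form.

ℓ_0(z) = (z - 4)(z - 5) / [(-1)·(-2)]
       = (z^2 - 9z + 20) / (2)

ℓ_0(z) = (1/2)z^2 - (9/2)z + 10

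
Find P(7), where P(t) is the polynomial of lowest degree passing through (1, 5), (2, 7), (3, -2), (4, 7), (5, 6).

-423

L_0(7) = (5)·(4)·(3)·(2)/[(-1)·(-2)·(-3)·(-4)] = 5
L_1(7) = (6)·(4)·(3)·(2)/[(1)·(-1)·(-2)·(-3)] = -24
L_2(7) = (6)·(5)·(3)·(2)/[(2)·(1)·(-1)·(-2)] = 45
L_3(7) = (6)·(5)·(4)·(2)/[(3)·(2)·(1)·(-1)] = -40
L_4(7) = (6)·(5)·(4)·(3)/[(4)·(3)·(2)·(1)] = 15
Sum: 5·(5) + 7·(-24) + (-2)·(45) + 7·(-40) + 6·(15) = -423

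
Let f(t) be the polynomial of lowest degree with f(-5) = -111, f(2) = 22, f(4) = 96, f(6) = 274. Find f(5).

L_0(5) = (3)·(1)·(-1)/[(-7)·(-9)·(-11)] = 1/231
L_1(5) = (10)·(1)·(-1)/[(7)·(-2)·(-4)] = -5/28
L_2(5) = (10)·(3)·(-1)/[(9)·(2)·(-2)] = 5/6
L_3(5) = (10)·(3)·(1)/[(11)·(4)·(2)] = 15/44
Sum: (-111)·(1/231) + 22·(-5/28) + 96·(5/6) + 274·(15/44) = 169

169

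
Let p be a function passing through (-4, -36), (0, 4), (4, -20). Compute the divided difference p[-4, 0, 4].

p[-4,0] = (4 - (-36)) / (0 - (-4)) = 10
p[0,4] = (-20 - 4) / (4 - 0) = -6
p[-4,0,4] = (-6 - 10) / (4 - (-4)) = -2

-2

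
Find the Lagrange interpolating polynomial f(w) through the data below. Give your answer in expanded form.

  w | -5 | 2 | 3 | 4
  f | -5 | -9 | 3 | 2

Build the Lagrange basis polynomials:
L_0(w) = (w - 2)(w - 3)(w - 4) / [-504] = -(1/504)w^3 + (1/56)w^2 - (13/252)w + 1/21
L_1(w) = (w + 5)(w - 3)(w - 4) / [14] = (1/14)w^3 - (1/7)w^2 - (23/14)w + 30/7
L_2(w) = (w + 5)(w - 2)(w - 4) / [-8] = -(1/8)w^3 + (1/8)w^2 + (11/4)w - 5
L_3(w) = (w + 5)(w - 2)(w - 3) / [18] = (1/18)w^3 - (19/18)w + 5/3
f(w) = (-5)·L_0 + (-9)·L_1 + 3·L_2 + 2·L_3
  (-5)·L_0(w) = (5/504)w^3 - (5/56)w^2 + (65/252)w - 5/21
  (-9)·L_1(w) = -(9/14)w^3 + (9/7)w^2 + (207/14)w - 270/7
  3·L_2(w) = -(3/8)w^3 + (3/8)w^2 + (33/4)w - 15
  2·L_3(w) = (1/9)w^3 - (19/9)w + 10/3
Adding term by term: -(113/126)w^3 + (11/7)w^2 + (2669/126)w - 1060/21

f(w) = -(113/126)w^3 + (11/7)w^2 + (2669/126)w - 1060/21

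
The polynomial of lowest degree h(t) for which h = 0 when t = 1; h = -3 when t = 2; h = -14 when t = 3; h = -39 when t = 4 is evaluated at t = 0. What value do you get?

1

Using Newton's divided-difference form:
h[1,2] = (-3 - 0) / (2 - 1) = -3
h[2,3] = (-14 - (-3)) / (3 - 2) = -11
h[3,4] = (-39 - (-14)) / (4 - 3) = -25
h[1,2,3] = (-11 - (-3)) / (3 - 1) = -4
h[2,3,4] = (-25 - (-11)) / (4 - 2) = -7
h[1,2,3,4] = (-7 - (-4)) / (4 - 1) = -1
h(0) = 0 + (-3)·(-1) + (-4)·(-1)·(-2) + (-1)·(-1)·(-2)·(-3) = 1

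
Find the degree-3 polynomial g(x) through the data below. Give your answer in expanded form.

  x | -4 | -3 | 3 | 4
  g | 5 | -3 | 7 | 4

g(x) = -(43/168)x^3 + (5/14)x^2 + (667/168)x - 17/14

Build the Lagrange basis polynomials:
L_0(x) = (x + 3)(x - 3)(x - 4) / [-56] = -(1/56)x^3 + (1/14)x^2 + (9/56)x - 9/14
L_1(x) = (x + 4)(x - 3)(x - 4) / [42] = (1/42)x^3 - (1/14)x^2 - (8/21)x + 8/7
L_2(x) = (x + 4)(x + 3)(x - 4) / [-42] = -(1/42)x^3 - (1/14)x^2 + (8/21)x + 8/7
L_3(x) = (x + 4)(x + 3)(x - 3) / [56] = (1/56)x^3 + (1/14)x^2 - (9/56)x - 9/14
g(x) = 5·L_0 + (-3)·L_1 + 7·L_2 + 4·L_3
  5·L_0(x) = -(5/56)x^3 + (5/14)x^2 + (45/56)x - 45/14
  (-3)·L_1(x) = -(1/14)x^3 + (3/14)x^2 + (8/7)x - 24/7
  7·L_2(x) = -(1/6)x^3 - (1/2)x^2 + (8/3)x + 8
  4·L_3(x) = (1/14)x^3 + (2/7)x^2 - (9/14)x - 18/7
Adding term by term: -(43/168)x^3 + (5/14)x^2 + (667/168)x - 17/14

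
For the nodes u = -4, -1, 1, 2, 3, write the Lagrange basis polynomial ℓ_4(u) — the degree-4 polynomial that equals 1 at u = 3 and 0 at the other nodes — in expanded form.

ℓ_4(u) = (1/56)u^4 + (1/28)u^3 - (9/56)u^2 - (1/28)u + 1/7

ℓ_4(u) = (u + 4)(u + 1)(u - 1)(u - 2) / [(7)·(4)·(2)·(1)]
       = (u^4 + 2u^3 - 9u^2 - 2u + 8) / (56)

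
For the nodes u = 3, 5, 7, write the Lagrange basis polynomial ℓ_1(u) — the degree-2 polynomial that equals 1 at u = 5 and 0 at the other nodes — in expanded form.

ℓ_1(u) = (u - 3)(u - 7) / [(2)·(-2)]
       = (u^2 - 10u + 21) / (-4)

ℓ_1(u) = -(1/4)u^2 + (5/2)u - 21/4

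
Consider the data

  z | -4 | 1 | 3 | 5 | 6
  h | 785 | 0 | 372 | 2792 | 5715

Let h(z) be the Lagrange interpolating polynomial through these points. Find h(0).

Evaluate each Lagrange basis at z = 0:
L_0(0) = (-1)·(-3)·(-5)·(-6)/[(-5)·(-7)·(-9)·(-10)] = 1/35
L_1(0) = (4)·(-3)·(-5)·(-6)/[(5)·(-2)·(-4)·(-5)] = 9/5
L_2(0) = (4)·(-1)·(-5)·(-6)/[(7)·(2)·(-2)·(-3)] = -10/7
L_3(0) = (4)·(-1)·(-3)·(-6)/[(9)·(4)·(2)·(-1)] = 1
L_4(0) = (4)·(-1)·(-3)·(-5)/[(10)·(5)·(3)·(1)] = -2/5
Sum: 785·(1/35) + 0 + 372·(-10/7) + 2792·(1) + 5715·(-2/5) = -3

-3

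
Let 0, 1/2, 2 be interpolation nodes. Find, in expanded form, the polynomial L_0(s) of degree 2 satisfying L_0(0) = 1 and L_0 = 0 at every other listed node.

L_0(s) = (s - 1/2)(s - 2) / [(-1/2)·(-2)]
       = (s^2 - (5/2)s + 1) / (1)

L_0(s) = s^2 - (5/2)s + 1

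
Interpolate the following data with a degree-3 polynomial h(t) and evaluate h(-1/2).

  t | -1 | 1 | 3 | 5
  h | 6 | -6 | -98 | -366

21/4

Evaluate each Lagrange basis at t = -1/2:
L_0(-1/2) = (-3/2)·(-7/2)·(-11/2)/[(-2)·(-4)·(-6)] = 77/128
L_1(-1/2) = (1/2)·(-7/2)·(-11/2)/[(2)·(-2)·(-4)] = 77/128
L_2(-1/2) = (1/2)·(-3/2)·(-11/2)/[(4)·(2)·(-2)] = -33/128
L_3(-1/2) = (1/2)·(-3/2)·(-7/2)/[(6)·(4)·(2)] = 7/128
Sum: 6·(77/128) + (-6)·(77/128) + (-98)·(-33/128) + (-366)·(7/128) = 21/4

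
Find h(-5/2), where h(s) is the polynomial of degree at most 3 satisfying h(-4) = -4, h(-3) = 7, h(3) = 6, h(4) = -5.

5053/448

Evaluate each Lagrange basis at s = -5/2:
L_0(-5/2) = (1/2)·(-11/2)·(-13/2)/[(-1)·(-7)·(-8)] = -143/448
L_1(-5/2) = (3/2)·(-11/2)·(-13/2)/[(1)·(-6)·(-7)] = 143/112
L_2(-5/2) = (3/2)·(1/2)·(-13/2)/[(7)·(6)·(-1)] = 13/112
L_3(-5/2) = (3/2)·(1/2)·(-11/2)/[(8)·(7)·(1)] = -33/448
Sum: (-4)·(-143/448) + 7·(143/112) + 6·(13/112) + (-5)·(-33/448) = 5053/448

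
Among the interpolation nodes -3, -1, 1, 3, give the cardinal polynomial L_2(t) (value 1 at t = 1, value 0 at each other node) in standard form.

L_2(t) = (t + 3)(t + 1)(t - 3) / [(4)·(2)·(-2)]
       = (t^3 + t^2 - 9t - 9) / (-16)

L_2(t) = -(1/16)t^3 - (1/16)t^2 + (9/16)t + 9/16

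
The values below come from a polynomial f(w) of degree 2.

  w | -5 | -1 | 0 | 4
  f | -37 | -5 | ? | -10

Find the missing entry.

-2

The 3 known values determine f uniquely (degree ≤ 2).
Evaluate each Lagrange basis at w = 0:
L_0(0) = (1)·(-4)/[(-4)·(-9)] = -1/9
L_1(0) = (5)·(-4)/[(4)·(-5)] = 1
L_2(0) = (5)·(1)/[(9)·(5)] = 1/9
Sum: (-37)·(-1/9) + (-5)·(1) + (-10)·(1/9) = -2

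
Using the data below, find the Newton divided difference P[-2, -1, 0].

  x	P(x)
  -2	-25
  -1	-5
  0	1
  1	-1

-7

P[-2,-1] = (-5 - (-25)) / (-1 - (-2)) = 20
P[-1,0] = (1 - (-5)) / (0 - (-1)) = 6
P[-2,-1,0] = (6 - 20) / (0 - (-2)) = -7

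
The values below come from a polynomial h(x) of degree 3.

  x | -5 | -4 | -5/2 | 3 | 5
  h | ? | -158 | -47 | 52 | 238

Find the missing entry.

-292

The 4 known values determine h uniquely (degree ≤ 3).
Evaluate each Lagrange basis at x = -5:
L_0(-5) = (-5/2)·(-8)·(-10)/[(-3/2)·(-7)·(-9)] = 400/189
L_1(-5) = (-1)·(-8)·(-10)/[(3/2)·(-11/2)·(-15/2)] = -128/99
L_2(-5) = (-1)·(-5/2)·(-10)/[(7)·(11/2)·(-2)] = 25/77
L_3(-5) = (-1)·(-5/2)·(-8)/[(9)·(15/2)·(2)] = -4/27
Sum: (-158)·(400/189) + (-47)·(-128/99) + 52·(25/77) + 238·(-4/27) = -292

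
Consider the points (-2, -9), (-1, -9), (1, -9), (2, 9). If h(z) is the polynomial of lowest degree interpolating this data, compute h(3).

Using Newton's divided-difference form:
h[-2,-1] = (-9 - (-9)) / (-1 - (-2)) = 0
h[-1,1] = (-9 - (-9)) / (1 - (-1)) = 0
h[1,2] = (9 - (-9)) / (2 - 1) = 18
h[-2,-1,1] = (0 - 0) / (1 - (-2)) = 0
h[-1,1,2] = (18 - 0) / (2 - (-1)) = 6
h[-2,-1,1,2] = (6 - 0) / (2 - (-2)) = 3/2
h(3) = -9 + 0·(5) + 0·(5)·(4) + (3/2)·(5)·(4)·(2) = 51

51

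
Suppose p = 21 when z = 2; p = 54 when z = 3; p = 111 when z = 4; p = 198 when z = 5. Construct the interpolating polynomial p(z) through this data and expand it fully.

p(z) = z^3 + 3z^2 - z + 3

Build the Lagrange basis polynomials:
L_0(z) = (z - 3)(z - 4)(z - 5) / [-6] = -(1/6)z^3 + 2z^2 - (47/6)z + 10
L_1(z) = (z - 2)(z - 4)(z - 5) / [2] = (1/2)z^3 - (11/2)z^2 + 19z - 20
L_2(z) = (z - 2)(z - 3)(z - 5) / [-2] = -(1/2)z^3 + 5z^2 - (31/2)z + 15
L_3(z) = (z - 2)(z - 3)(z - 4) / [6] = (1/6)z^3 - (3/2)z^2 + (13/3)z - 4
p(z) = 21·L_0 + 54·L_1 + 111·L_2 + 198·L_3
  21·L_0(z) = -(7/2)z^3 + 42z^2 - (329/2)z + 210
  54·L_1(z) = 27z^3 - 297z^2 + 1026z - 1080
  111·L_2(z) = -(111/2)z^3 + 555z^2 - (3441/2)z + 1665
  198·L_3(z) = 33z^3 - 297z^2 + 858z - 792
Adding term by term: z^3 + 3z^2 - z + 3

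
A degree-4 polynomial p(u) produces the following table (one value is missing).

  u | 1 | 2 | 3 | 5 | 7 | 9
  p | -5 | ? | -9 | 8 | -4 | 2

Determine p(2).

-2117/128

The 5 known values determine p uniquely (degree ≤ 4).
L_0(2) = (-1)·(-3)·(-5)·(-7)/[(-2)·(-4)·(-6)·(-8)] = 35/128
L_1(2) = (1)·(-3)·(-5)·(-7)/[(2)·(-2)·(-4)·(-6)] = 35/32
L_2(2) = (1)·(-1)·(-5)·(-7)/[(4)·(2)·(-2)·(-4)] = -35/64
L_3(2) = (1)·(-1)·(-3)·(-7)/[(6)·(4)·(2)·(-2)] = 7/32
L_4(2) = (1)·(-1)·(-3)·(-5)/[(8)·(6)·(4)·(2)] = -5/128
Sum: (-5)·(35/128) + (-9)·(35/32) + 8·(-35/64) + (-4)·(7/32) + 2·(-5/128) = -2117/128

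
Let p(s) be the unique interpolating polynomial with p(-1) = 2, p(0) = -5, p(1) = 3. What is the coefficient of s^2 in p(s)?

15/2

The leading coefficient equals the top divided difference p[-1,0,1].
p[-1,0] = (-5 - 2) / (0 - (-1)) = -7
p[0,1] = (3 - (-5)) / (1 - 0) = 8
p[-1,0,1] = (8 - (-7)) / (1 - (-1)) = 15/2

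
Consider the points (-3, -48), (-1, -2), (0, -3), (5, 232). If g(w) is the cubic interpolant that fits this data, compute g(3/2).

Evaluate each Lagrange basis at w = 3/2:
L_0(3/2) = (5/2)·(3/2)·(-7/2)/[(-2)·(-3)·(-8)] = 35/128
L_1(3/2) = (9/2)·(3/2)·(-7/2)/[(2)·(-1)·(-6)] = -63/32
L_2(3/2) = (9/2)·(5/2)·(-7/2)/[(3)·(1)·(-5)] = 21/8
L_3(3/2) = (9/2)·(5/2)·(3/2)/[(8)·(6)·(5)] = 9/128
Sum: (-48)·(35/128) + (-2)·(-63/32) + (-3)·(21/8) + 232·(9/128) = -3/4

-3/4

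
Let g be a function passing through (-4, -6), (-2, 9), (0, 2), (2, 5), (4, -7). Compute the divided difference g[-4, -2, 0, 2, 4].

g[-4,-2] = (9 - (-6)) / (-2 - (-4)) = 15/2
g[-2,0] = (2 - 9) / (0 - (-2)) = -7/2
g[0,2] = (5 - 2) / (2 - 0) = 3/2
g[2,4] = (-7 - 5) / (4 - 2) = -6
g[-4,-2,0] = (-7/2 - 15/2) / (0 - (-4)) = -11/4
g[-2,0,2] = (3/2 - (-7/2)) / (2 - (-2)) = 5/4
g[0,2,4] = (-6 - 3/2) / (4 - 0) = -15/8
g[-4,-2,0,2] = (5/4 - (-11/4)) / (2 - (-4)) = 2/3
g[-2,0,2,4] = (-15/8 - 5/4) / (4 - (-2)) = -25/48
g[-4,-2,0,2,4] = (-25/48 - 2/3) / (4 - (-4)) = -19/128

-19/128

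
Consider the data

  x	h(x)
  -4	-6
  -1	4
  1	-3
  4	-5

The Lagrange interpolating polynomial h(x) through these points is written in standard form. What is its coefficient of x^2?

Build the Lagrange basis polynomials:
L_0(x) = (x + 1)(x - 1)(x - 4) / [-120] = -(1/120)x^3 + (1/30)x^2 + (1/120)x - 1/30
L_1(x) = (x + 4)(x - 1)(x - 4) / [30] = (1/30)x^3 - (1/30)x^2 - (8/15)x + 8/15
L_2(x) = (x + 4)(x + 1)(x - 4) / [-30] = -(1/30)x^3 - (1/30)x^2 + (8/15)x + 8/15
L_3(x) = (x + 4)(x + 1)(x - 1) / [120] = (1/120)x^3 + (1/30)x^2 - (1/120)x - 1/30
h(x) = (-6)·L_0 + 4·L_1 + (-3)·L_2 + (-5)·L_3
Only the coefficient of x^2 is needed; take it from each L_i and combine:
(-6)·(1/30) + 4·(-1/30) + (-3)·(-1/30) + (-5)·(1/30) = -2/5

-2/5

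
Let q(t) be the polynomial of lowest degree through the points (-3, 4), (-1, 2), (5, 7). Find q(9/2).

Using Newton's divided-difference form:
q[-3,-1] = (2 - 4) / (-1 - (-3)) = -1
q[-1,5] = (7 - 2) / (5 - (-1)) = 5/6
q[-3,-1,5] = (5/6 - (-1)) / (5 - (-3)) = 11/48
q(9/2) = 4 + (-1)·(15/2) + (11/48)·(15/2)·(11/2) = 381/64

381/64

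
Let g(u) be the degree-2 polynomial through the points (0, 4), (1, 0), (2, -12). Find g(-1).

0

Using Newton's divided-difference form:
g[0,1] = (0 - 4) / (1 - 0) = -4
g[1,2] = (-12 - 0) / (2 - 1) = -12
g[0,1,2] = (-12 - (-4)) / (2 - 0) = -4
g(-1) = 4 + (-4)·(-1) + (-4)·(-1)·(-2) = 0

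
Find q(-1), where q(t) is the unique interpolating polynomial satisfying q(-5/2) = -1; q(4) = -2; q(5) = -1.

Using Newton's divided-difference form:
q[-5/2,4] = (-2 - (-1)) / (4 - (-5/2)) = -2/13
q[4,5] = (-1 - (-2)) / (5 - 4) = 1
q[-5/2,4,5] = (1 - (-2/13)) / (5 - (-5/2)) = 2/13
q(-1) = -1 + (-2/13)·(3/2) + (2/13)·(3/2)·(-5) = -31/13

-31/13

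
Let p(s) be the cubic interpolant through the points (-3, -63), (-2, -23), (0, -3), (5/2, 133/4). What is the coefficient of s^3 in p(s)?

The leading coefficient equals the top divided difference p[-3,-2,0,5/2].
p[-3,-2] = (-23 - (-63)) / (-2 - (-3)) = 40
p[-2,0] = (-3 - (-23)) / (0 - (-2)) = 10
p[0,5/2] = (133/4 - (-3)) / (5/2 - 0) = 29/2
p[-3,-2,0] = (10 - 40) / (0 - (-3)) = -10
p[-2,0,5/2] = (29/2 - 10) / (5/2 - (-2)) = 1
p[-3,-2,0,5/2] = (1 - (-10)) / (5/2 - (-3)) = 2

2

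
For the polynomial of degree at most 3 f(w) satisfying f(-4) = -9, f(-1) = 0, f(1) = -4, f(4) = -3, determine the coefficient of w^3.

The leading coefficient equals the top divided difference f[-4,-1,1,4].
f[-4,-1] = (0 - (-9)) / (-1 - (-4)) = 3
f[-1,1] = (-4 - 0) / (1 - (-1)) = -2
f[1,4] = (-3 - (-4)) / (4 - 1) = 1/3
f[-4,-1,1] = (-2 - 3) / (1 - (-4)) = -1
f[-1,1,4] = (1/3 - (-2)) / (4 - (-1)) = 7/15
f[-4,-1,1,4] = (7/15 - (-1)) / (4 - (-4)) = 11/60

11/60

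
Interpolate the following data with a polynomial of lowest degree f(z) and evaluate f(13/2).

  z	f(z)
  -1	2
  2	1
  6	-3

-26/7

Evaluate each Lagrange basis at z = 13/2:
L_0(13/2) = (9/2)·(1/2)/[(-3)·(-7)] = 3/28
L_1(13/2) = (15/2)·(1/2)/[(3)·(-4)] = -5/16
L_2(13/2) = (15/2)·(9/2)/[(7)·(4)] = 135/112
Sum: 2·(3/28) + 1·(-5/16) + (-3)·(135/112) = -26/7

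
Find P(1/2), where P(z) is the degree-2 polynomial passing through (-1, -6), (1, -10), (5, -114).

-6

L_0(1/2) = (-1/2)·(-9/2)/[(-2)·(-6)] = 3/16
L_1(1/2) = (3/2)·(-9/2)/[(2)·(-4)] = 27/32
L_2(1/2) = (3/2)·(-1/2)/[(6)·(4)] = -1/32
Sum: (-6)·(3/16) + (-10)·(27/32) + (-114)·(-1/32) = -6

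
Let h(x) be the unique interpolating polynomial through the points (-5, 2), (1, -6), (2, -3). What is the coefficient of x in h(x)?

8/7

Build the Lagrange basis polynomials:
L_0(x) = (x - 1)(x - 2) / [42] = (1/42)x^2 - (1/14)x + 1/21
L_1(x) = (x + 5)(x - 2) / [-6] = -(1/6)x^2 - (1/2)x + 5/3
L_2(x) = (x + 5)(x - 1) / [7] = (1/7)x^2 + (4/7)x - 5/7
h(x) = 2·L_0 + (-6)·L_1 + (-3)·L_2
Only the coefficient of x is needed; take it from each L_i and combine:
2·(-1/14) + (-6)·(-1/2) + (-3)·(4/7) = 8/7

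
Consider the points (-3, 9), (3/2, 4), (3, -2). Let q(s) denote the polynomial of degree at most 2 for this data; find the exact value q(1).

Evaluate each Lagrange basis at s = 1:
L_0(1) = (-1/2)·(-2)/[(-9/2)·(-6)] = 1/27
L_1(1) = (4)·(-2)/[(9/2)·(-3/2)] = 32/27
L_2(1) = (4)·(-1/2)/[(6)·(3/2)] = -2/9
Sum: 9·(1/27) + 4·(32/27) + (-2)·(-2/9) = 149/27

149/27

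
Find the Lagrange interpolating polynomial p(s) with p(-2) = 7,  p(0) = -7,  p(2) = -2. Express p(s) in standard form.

L_0(s) = s(s - 2) / [8] = (1/8)s^2 - (1/4)s
L_1(s) = (s + 2)(s - 2) / [-4] = -(1/4)s^2 + 1
L_2(s) = (s + 2)s / [8] = (1/8)s^2 + (1/4)s
p(s) = 7·L_0 + (-7)·L_1 + (-2)·L_2
  7·L_0(s) = (7/8)s^2 - (7/4)s
  (-7)·L_1(s) = (7/4)s^2 - 7
  (-2)·L_2(s) = -(1/4)s^2 - (1/2)s
Adding term by term: (19/8)s^2 - (9/4)s - 7

p(s) = (19/8)s^2 - (9/4)s - 7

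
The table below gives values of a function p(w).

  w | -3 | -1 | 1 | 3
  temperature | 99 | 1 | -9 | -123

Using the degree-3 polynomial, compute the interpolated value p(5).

Evaluate each Lagrange basis at w = 5:
L_0(5) = (6)·(4)·(2)/[(-2)·(-4)·(-6)] = -1
L_1(5) = (8)·(4)·(2)/[(2)·(-2)·(-4)] = 4
L_2(5) = (8)·(6)·(2)/[(4)·(2)·(-2)] = -6
L_3(5) = (8)·(6)·(4)/[(6)·(4)·(2)] = 4
Sum: 99·(-1) + 1·(4) + (-9)·(-6) + (-123)·(4) = -533

-533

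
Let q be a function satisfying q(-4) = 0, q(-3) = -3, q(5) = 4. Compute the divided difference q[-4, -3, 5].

31/72

q[-4,-3] = (-3 - 0) / (-3 - (-4)) = -3
q[-3,5] = (4 - (-3)) / (5 - (-3)) = 7/8
q[-4,-3,5] = (7/8 - (-3)) / (5 - (-4)) = 31/72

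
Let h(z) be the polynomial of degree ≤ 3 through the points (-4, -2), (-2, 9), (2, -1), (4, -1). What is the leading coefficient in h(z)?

7/32

L_0(z) = (z + 2)(z - 2)(z - 4) / [-96] = -(1/96)z^3 + (1/24)z^2 + (1/24)z - 1/6
L_1(z) = (z + 4)(z - 2)(z - 4) / [48] = (1/48)z^3 - (1/24)z^2 - (1/3)z + 2/3
L_2(z) = (z + 4)(z + 2)(z - 4) / [-48] = -(1/48)z^3 - (1/24)z^2 + (1/3)z + 2/3
L_3(z) = (z + 4)(z + 2)(z - 2) / [96] = (1/96)z^3 + (1/24)z^2 - (1/24)z - 1/6
h(z) = (-2)·L_0 + 9·L_1 + (-1)·L_2 + (-1)·L_3
Only the coefficient of z^3 is needed; take it from each L_i and combine:
(-2)·(-1/96) + 9·(1/48) + (-1)·(-1/48) + (-1)·(1/96) = 7/32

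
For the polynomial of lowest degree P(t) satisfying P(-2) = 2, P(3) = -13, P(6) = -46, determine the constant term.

2

Build the Lagrange basis polynomials:
L_0(t) = (t - 3)(t - 6) / [40] = (1/40)t^2 - (9/40)t + 9/20
L_1(t) = (t + 2)(t - 6) / [-15] = -(1/15)t^2 + (4/15)t + 4/5
L_2(t) = (t + 2)(t - 3) / [24] = (1/24)t^2 - (1/24)t - 1/4
P(t) = 2·L_0 + (-13)·L_1 + (-46)·L_2
Only the constant term is needed; take it from each L_i and combine:
2·(9/20) + (-13)·(4/5) + (-46)·(-1/4) = 2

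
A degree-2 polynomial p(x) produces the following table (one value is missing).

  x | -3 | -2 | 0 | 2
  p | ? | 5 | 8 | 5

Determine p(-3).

5/4

The 3 known values determine p uniquely (degree ≤ 2).
L_0(-3) = (-3)·(-5)/[(-2)·(-4)] = 15/8
L_1(-3) = (-1)·(-5)/[(2)·(-2)] = -5/4
L_2(-3) = (-1)·(-3)/[(4)·(2)] = 3/8
Sum: 5·(15/8) + 8·(-5/4) + 5·(3/8) = 5/4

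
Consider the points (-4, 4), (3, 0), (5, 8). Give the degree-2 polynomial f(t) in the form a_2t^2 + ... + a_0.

Newton's divided differences:
f[-4,3] = (0 - 4) / (3 - (-4)) = -4/7
f[3,5] = (8 - 0) / (5 - 3) = 4
f[-4,3,5] = (4 - (-4/7)) / (5 - (-4)) = 32/63
f(t) = 4 + (-4/7)·(t + 4) + (32/63)·(t + 4)(t - 3)
Expanding: f(t) = (32/63)t^2 - (4/63)t - 92/21

f(t) = (32/63)t^2 - (4/63)t - 92/21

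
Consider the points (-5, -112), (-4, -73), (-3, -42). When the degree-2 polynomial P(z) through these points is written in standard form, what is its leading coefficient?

-4

The leading coefficient equals the top divided difference P[-5,-4,-3].
P[-5,-4] = (-73 - (-112)) / (-4 - (-5)) = 39
P[-4,-3] = (-42 - (-73)) / (-3 - (-4)) = 31
P[-5,-4,-3] = (31 - 39) / (-3 - (-5)) = -4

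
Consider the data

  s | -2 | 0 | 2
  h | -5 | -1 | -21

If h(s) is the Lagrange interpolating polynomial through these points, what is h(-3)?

Evaluate each Lagrange basis at s = -3:
L_0(-3) = (-3)·(-5)/[(-2)·(-4)] = 15/8
L_1(-3) = (-1)·(-5)/[(2)·(-2)] = -5/4
L_2(-3) = (-1)·(-3)/[(4)·(2)] = 3/8
Sum: (-5)·(15/8) + (-1)·(-5/4) + (-21)·(3/8) = -16

-16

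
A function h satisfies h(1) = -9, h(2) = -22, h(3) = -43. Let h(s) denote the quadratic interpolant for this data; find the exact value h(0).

Evaluate each Lagrange basis at s = 0:
L_0(0) = (-2)·(-3)/[(-1)·(-2)] = 3
L_1(0) = (-1)·(-3)/[(1)·(-1)] = -3
L_2(0) = (-1)·(-2)/[(2)·(1)] = 1
Sum: (-9)·(3) + (-22)·(-3) + (-43)·(1) = -4

-4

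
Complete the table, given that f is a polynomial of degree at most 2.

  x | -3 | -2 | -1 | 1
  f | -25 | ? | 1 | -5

-8

The 3 known values determine f uniquely (degree ≤ 2).
Evaluate each Lagrange basis at x = -2:
L_0(-2) = (-1)·(-3)/[(-2)·(-4)] = 3/8
L_1(-2) = (1)·(-3)/[(2)·(-2)] = 3/4
L_2(-2) = (1)·(-1)/[(4)·(2)] = -1/8
Sum: (-25)·(3/8) + 1·(3/4) + (-5)·(-1/8) = -8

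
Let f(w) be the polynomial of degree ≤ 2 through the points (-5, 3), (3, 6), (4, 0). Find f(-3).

Using Newton's divided-difference form:
f[-5,3] = (6 - 3) / (3 - (-5)) = 3/8
f[3,4] = (0 - 6) / (4 - 3) = -6
f[-5,3,4] = (-6 - 3/8) / (4 - (-5)) = -17/24
f(-3) = 3 + (3/8)·(2) + (-17/24)·(2)·(-6) = 49/4

49/4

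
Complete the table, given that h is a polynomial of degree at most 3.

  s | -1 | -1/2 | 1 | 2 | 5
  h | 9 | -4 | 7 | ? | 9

1479/44

The 4 known values determine h uniquely (degree ≤ 3).
L_0(2) = (5/2)·(1)·(-3)/[(-1/2)·(-2)·(-6)] = 5/4
L_1(2) = (3)·(1)·(-3)/[(1/2)·(-3/2)·(-11/2)] = -24/11
L_2(2) = (3)·(5/2)·(-3)/[(2)·(3/2)·(-4)] = 15/8
L_3(2) = (3)·(5/2)·(1)/[(6)·(11/2)·(4)] = 5/88
Sum: 9·(5/4) + (-4)·(-24/11) + 7·(15/8) + 9·(5/88) = 1479/44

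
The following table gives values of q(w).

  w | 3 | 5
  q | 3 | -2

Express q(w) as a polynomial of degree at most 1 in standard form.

Build the Lagrange basis polynomials:
L_0(w) = (w - 5) / [-2] = -(1/2)w + 5/2
L_1(w) = (w - 3) / [2] = (1/2)w - 3/2
q(w) = 3·L_0 + (-2)·L_1
  3·L_0(w) = -(3/2)w + 15/2
  (-2)·L_1(w) = -w + 3
Adding term by term: -(5/2)w + 21/2

q(w) = -(5/2)w + 21/2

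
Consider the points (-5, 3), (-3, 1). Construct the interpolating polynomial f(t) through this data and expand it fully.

f(t) = -t - 2

Build the Lagrange basis polynomials:
L_0(t) = (t + 3) / [-2] = -(1/2)t - 3/2
L_1(t) = (t + 5) / [2] = (1/2)t + 5/2
f(t) = 3·L_0 + 1·L_1
  3·L_0(t) = -(3/2)t - 9/2
  1·L_1(t) = (1/2)t + 5/2
Adding term by term: -t - 2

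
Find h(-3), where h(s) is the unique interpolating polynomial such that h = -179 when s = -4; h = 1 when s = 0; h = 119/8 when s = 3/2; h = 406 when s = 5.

-74

Using Newton's divided-difference form:
h[-4,0] = (1 - (-179)) / (0 - (-4)) = 45
h[0,3/2] = (119/8 - 1) / (3/2 - 0) = 37/4
h[3/2,5] = (406 - 119/8) / (5 - 3/2) = 447/4
h[-4,0,3/2] = (37/4 - 45) / (3/2 - (-4)) = -13/2
h[0,3/2,5] = (447/4 - 37/4) / (5 - 0) = 41/2
h[-4,0,3/2,5] = (41/2 - (-13/2)) / (5 - (-4)) = 3
h(-3) = -179 + 45·(1) + (-13/2)·(1)·(-3) + 3·(1)·(-3)·(-9/2) = -74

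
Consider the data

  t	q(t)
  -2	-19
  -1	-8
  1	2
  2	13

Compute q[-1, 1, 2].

q[-1,1] = (2 - (-8)) / (1 - (-1)) = 5
q[1,2] = (13 - 2) / (2 - 1) = 11
q[-1,1,2] = (11 - 5) / (2 - (-1)) = 2

2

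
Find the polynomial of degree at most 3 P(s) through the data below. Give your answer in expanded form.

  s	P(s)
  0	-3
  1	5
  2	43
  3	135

Newton's divided differences:
P[0,1] = (5 - (-3)) / (1 - 0) = 8
P[1,2] = (43 - 5) / (2 - 1) = 38
P[2,3] = (135 - 43) / (3 - 2) = 92
P[0,1,2] = (38 - 8) / (2 - 0) = 15
P[1,2,3] = (92 - 38) / (3 - 1) = 27
P[0,1,2,3] = (27 - 15) / (3 - 0) = 4
P(s) = -3 + 8·s + 15·s(s - 1) + 4·s(s - 1)(s - 2)
Expanding: P(s) = 4s^3 + 3s^2 + s - 3

P(s) = 4s^3 + 3s^2 + s - 3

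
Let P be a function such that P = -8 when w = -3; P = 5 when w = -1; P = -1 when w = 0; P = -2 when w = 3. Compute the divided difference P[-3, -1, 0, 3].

67/72

P[-3,-1] = (5 - (-8)) / (-1 - (-3)) = 13/2
P[-1,0] = (-1 - 5) / (0 - (-1)) = -6
P[0,3] = (-2 - (-1)) / (3 - 0) = -1/3
P[-3,-1,0] = (-6 - 13/2) / (0 - (-3)) = -25/6
P[-1,0,3] = (-1/3 - (-6)) / (3 - (-1)) = 17/12
P[-3,-1,0,3] = (17/12 - (-25/6)) / (3 - (-3)) = 67/72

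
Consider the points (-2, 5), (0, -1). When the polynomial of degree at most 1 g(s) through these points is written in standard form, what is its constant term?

-1

Build the Lagrange basis polynomials:
L_0(s) = s / [-2] = -(1/2)s
L_1(s) = (s + 2) / [2] = (1/2)s + 1
g(s) = 5·L_0 + (-1)·L_1
Only the constant term is needed; take it from each L_i and combine:
5·(0) + (-1)·(1) = -1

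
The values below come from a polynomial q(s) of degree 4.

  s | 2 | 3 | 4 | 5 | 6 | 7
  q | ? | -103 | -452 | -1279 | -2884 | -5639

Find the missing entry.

-4

The 5 known values determine q uniquely (degree ≤ 4).
L_0(2) = (-2)·(-3)·(-4)·(-5)/[(-1)·(-2)·(-3)·(-4)] = 5
L_1(2) = (-1)·(-3)·(-4)·(-5)/[(1)·(-1)·(-2)·(-3)] = -10
L_2(2) = (-1)·(-2)·(-4)·(-5)/[(2)·(1)·(-1)·(-2)] = 10
L_3(2) = (-1)·(-2)·(-3)·(-5)/[(3)·(2)·(1)·(-1)] = -5
L_4(2) = (-1)·(-2)·(-3)·(-4)/[(4)·(3)·(2)·(1)] = 1
Sum: (-103)·(5) + (-452)·(-10) + (-1279)·(10) + (-2884)·(-5) + (-5639)·(1) = -4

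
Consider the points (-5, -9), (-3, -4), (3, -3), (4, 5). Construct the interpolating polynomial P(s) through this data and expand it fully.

L_0(s) = (s + 3)(s - 3)(s - 4) / [-144] = -(1/144)s^3 + (1/36)s^2 + (1/16)s - 1/4
L_1(s) = (s + 5)(s - 3)(s - 4) / [84] = (1/84)s^3 - (1/42)s^2 - (23/84)s + 5/7
L_2(s) = (s + 5)(s + 3)(s - 4) / [-48] = -(1/48)s^3 - (1/12)s^2 + (17/48)s + 5/4
L_3(s) = (s + 5)(s + 3)(s - 3) / [63] = (1/63)s^3 + (5/63)s^2 - (1/7)s - 5/7
P(s) = (-9)·L_0 + (-4)·L_1 + (-3)·L_2 + 5·L_3
  (-9)·L_0(s) = (1/16)s^3 - (1/4)s^2 - (9/16)s + 9/4
  (-4)·L_1(s) = -(1/21)s^3 + (2/21)s^2 + (23/21)s - 20/7
  (-3)·L_2(s) = (1/16)s^3 + (1/4)s^2 - (17/16)s - 15/4
  5·L_3(s) = (5/63)s^3 + (25/63)s^2 - (5/7)s - 25/7
Adding term by term: (79/504)s^3 + (31/63)s^2 - (209/168)s - 111/14

P(s) = (79/504)s^3 + (31/63)s^2 - (209/168)s - 111/14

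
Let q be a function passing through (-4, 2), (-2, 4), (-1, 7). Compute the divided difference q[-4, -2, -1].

q[-4,-2] = (4 - 2) / (-2 - (-4)) = 1
q[-2,-1] = (7 - 4) / (-1 - (-2)) = 3
q[-4,-2,-1] = (3 - 1) / (-1 - (-4)) = 2/3

2/3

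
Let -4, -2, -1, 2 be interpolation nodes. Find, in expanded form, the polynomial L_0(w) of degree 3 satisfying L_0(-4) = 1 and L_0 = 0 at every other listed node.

L_0(w) = -(1/36)w^3 - (1/36)w^2 + (1/9)w + 1/9

L_0(w) = (w + 2)(w + 1)(w - 2) / [(-2)·(-3)·(-6)]
       = (w^3 + w^2 - 4w - 4) / (-36)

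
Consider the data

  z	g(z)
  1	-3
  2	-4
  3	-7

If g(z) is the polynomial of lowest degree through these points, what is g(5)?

-19

L_0(5) = (3)·(2)/[(-1)·(-2)] = 3
L_1(5) = (4)·(2)/[(1)·(-1)] = -8
L_2(5) = (4)·(3)/[(2)·(1)] = 6
Sum: (-3)·(3) + (-4)·(-8) + (-7)·(6) = -19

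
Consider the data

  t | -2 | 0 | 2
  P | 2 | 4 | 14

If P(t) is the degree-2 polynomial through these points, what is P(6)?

58

Using Newton's divided-difference form:
P[-2,0] = (4 - 2) / (0 - (-2)) = 1
P[0,2] = (14 - 4) / (2 - 0) = 5
P[-2,0,2] = (5 - 1) / (2 - (-2)) = 1
P(6) = 2 + 1·(8) + 1·(8)·(6) = 58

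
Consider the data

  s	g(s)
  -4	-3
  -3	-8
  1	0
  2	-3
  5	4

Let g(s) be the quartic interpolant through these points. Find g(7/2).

-2669/384

Using Newton's divided-difference form:
g[-4,-3] = (-8 - (-3)) / (-3 - (-4)) = -5
g[-3,1] = (0 - (-8)) / (1 - (-3)) = 2
g[1,2] = (-3 - 0) / (2 - 1) = -3
g[2,5] = (4 - (-3)) / (5 - 2) = 7/3
g[-4,-3,1] = (2 - (-5)) / (1 - (-4)) = 7/5
g[-3,1,2] = (-3 - 2) / (2 - (-3)) = -1
g[1,2,5] = (7/3 - (-3)) / (5 - 1) = 4/3
g[-4,-3,1,2] = (-1 - 7/5) / (2 - (-4)) = -2/5
g[-3,1,2,5] = (4/3 - (-1)) / (5 - (-3)) = 7/24
g[-4,-3,1,2,5] = (7/24 - (-2/5)) / (5 - (-4)) = 83/1080
g(7/2) = -3 + (-5)·(15/2) + (7/5)·(15/2)·(13/2) + (-2/5)·(15/2)·(13/2)·(5/2) + (83/1080)·(15/2)·(13/2)·(5/2)·(3/2) = -2669/384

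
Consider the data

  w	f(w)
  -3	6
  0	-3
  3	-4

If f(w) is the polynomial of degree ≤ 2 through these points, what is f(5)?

Evaluate each Lagrange basis at w = 5:
L_0(5) = (5)·(2)/[(-3)·(-6)] = 5/9
L_1(5) = (8)·(2)/[(3)·(-3)] = -16/9
L_2(5) = (8)·(5)/[(6)·(3)] = 20/9
Sum: 6·(5/9) + (-3)·(-16/9) + (-4)·(20/9) = -2/9

-2/9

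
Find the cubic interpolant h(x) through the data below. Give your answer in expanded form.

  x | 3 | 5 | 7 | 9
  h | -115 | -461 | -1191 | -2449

h(x) = -3x^3 - 3x^2 - 2x - 1

Newton's divided differences:
h[3,5] = (-461 - (-115)) / (5 - 3) = -173
h[5,7] = (-1191 - (-461)) / (7 - 5) = -365
h[7,9] = (-2449 - (-1191)) / (9 - 7) = -629
h[3,5,7] = (-365 - (-173)) / (7 - 3) = -48
h[5,7,9] = (-629 - (-365)) / (9 - 5) = -66
h[3,5,7,9] = (-66 - (-48)) / (9 - 3) = -3
h(x) = -115 + (-173)·(x - 3) + (-48)·(x - 3)(x - 5) + (-3)·(x - 3)(x - 5)(x - 7)
Expanding: h(x) = -3x^3 - 3x^2 - 2x - 1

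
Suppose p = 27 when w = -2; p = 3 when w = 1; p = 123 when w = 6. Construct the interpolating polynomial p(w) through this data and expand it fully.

p(w) = 4w^2 - 4w + 3

Build the Lagrange basis polynomials:
L_0(w) = (w - 1)(w - 6) / [24] = (1/24)w^2 - (7/24)w + 1/4
L_1(w) = (w + 2)(w - 6) / [-15] = -(1/15)w^2 + (4/15)w + 4/5
L_2(w) = (w + 2)(w - 1) / [40] = (1/40)w^2 + (1/40)w - 1/20
p(w) = 27·L_0 + 3·L_1 + 123·L_2
  27·L_0(w) = (9/8)w^2 - (63/8)w + 27/4
  3·L_1(w) = -(1/5)w^2 + (4/5)w + 12/5
  123·L_2(w) = (123/40)w^2 + (123/40)w - 123/20
Adding term by term: 4w^2 - 4w + 3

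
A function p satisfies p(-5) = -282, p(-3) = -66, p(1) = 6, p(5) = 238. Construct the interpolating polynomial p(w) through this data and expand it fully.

p(w) = 2w^3 - w^2 + 2w + 3

L_0(w) = (w + 3)(w - 1)(w - 5) / [-120] = -(1/120)w^3 + (1/40)w^2 + (13/120)w - 1/8
L_1(w) = (w + 5)(w - 1)(w - 5) / [64] = (1/64)w^3 - (1/64)w^2 - (25/64)w + 25/64
L_2(w) = (w + 5)(w + 3)(w - 5) / [-96] = -(1/96)w^3 - (1/32)w^2 + (25/96)w + 25/32
L_3(w) = (w + 5)(w + 3)(w - 1) / [320] = (1/320)w^3 + (7/320)w^2 + (7/320)w - 3/64
p(w) = (-282)·L_0 + (-66)·L_1 + 6·L_2 + 238·L_3
  (-282)·L_0(w) = (47/20)w^3 - (141/20)w^2 - (611/20)w + 141/4
  (-66)·L_1(w) = -(33/32)w^3 + (33/32)w^2 + (825/32)w - 825/32
  6·L_2(w) = -(1/16)w^3 - (3/16)w^2 + (25/16)w + 75/16
  238·L_3(w) = (119/160)w^3 + (833/160)w^2 + (833/160)w - 357/32
Adding term by term: 2w^3 - w^2 + 2w + 3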